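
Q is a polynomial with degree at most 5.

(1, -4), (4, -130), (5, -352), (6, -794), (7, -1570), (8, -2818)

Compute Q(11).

Write Q(t) = at^5 + bt^4 + ct³ + dt² + et + p; the 6 given values yield a linear system in the 6 coefficients.
Solving, the leading coefficient vanishes, and Q(t) = -t^4 + 3t³ - 4t² - 2.
Then Q(11) = -11134.

-11134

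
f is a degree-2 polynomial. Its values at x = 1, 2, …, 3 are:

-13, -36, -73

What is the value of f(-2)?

Write f(x) = ax² + bx + c; the 3 given values yield a linear system in the 3 coefficients.
Solving, f(x) = -7x² - 2x - 4.
Then f(-2) = -28.

-28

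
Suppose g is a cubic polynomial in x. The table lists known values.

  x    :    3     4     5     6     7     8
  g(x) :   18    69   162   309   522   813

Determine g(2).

-3

First differences: 51, 93, 147, 213, 291. Second differences: 42, 54, 66, 78. Third differences: 12, 12, 12.
Level-3 differences are constant, so g has degree 3.
Fitting a degree-3 polynomial gives g(x) = 2x³ - 3x² - 2x - 3.
Then g(2) = -3.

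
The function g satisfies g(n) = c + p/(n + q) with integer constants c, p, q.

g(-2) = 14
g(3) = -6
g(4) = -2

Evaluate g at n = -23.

7

(g(n) − c)(n + q) = p for each data point; the three points give a linear system in c and q, then p follows.
Solving: c = 6, q = -1, p = -24, so g(n) = 6 − 24/(n − 1).
Then g(-23) = 6 − 24/(-24) = 7.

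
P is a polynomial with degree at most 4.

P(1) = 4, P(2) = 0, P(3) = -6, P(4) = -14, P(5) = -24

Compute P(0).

6

First differences: -4, -6, -8, -10. Second differences: -2, -2, -2.
Level-2 differences are constant, so P has degree 2.
Fitting a degree-2 polynomial gives P(n) = -n² - n + 6.
Then P(0) = 6.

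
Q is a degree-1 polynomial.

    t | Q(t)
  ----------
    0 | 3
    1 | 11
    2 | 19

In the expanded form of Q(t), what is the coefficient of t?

Write Q(t) = at + b; the 3 given values yield a linear system in the 2 coefficients.
Solving, Q(t) = 8t + 3.
The coefficient of t is 8.

8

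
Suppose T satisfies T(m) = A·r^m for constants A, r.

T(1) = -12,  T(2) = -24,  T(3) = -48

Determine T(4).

-96

Consecutive ratio: -24/(-12) = 2, and -48/(-24) = 2, so r = 2.
Then A·2^1 = -12 gives A = -6, and T(m) = -6·2^m.
T(4) = -6·2^4 = -96.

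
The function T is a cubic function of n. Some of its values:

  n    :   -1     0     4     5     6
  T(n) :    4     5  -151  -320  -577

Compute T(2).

Write T(n) = an³ + bn² + cn + d; the 5 given values yield a linear system in the 4 coefficients.
Solving, T(n) = -3n³ + n² + 5n + 5.
Then T(2) = -5.

-5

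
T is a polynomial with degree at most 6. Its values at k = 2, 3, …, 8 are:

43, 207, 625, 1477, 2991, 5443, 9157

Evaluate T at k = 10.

First differences: 164, 418, 852, 1514, 2452, 3714. Second differences: 254, 434, 662, 938, 1262. Third differences: 180, 228, 276, 324. Fourth differences: 48, 48, 48.
Level-4 differences are constant, so T has degree 4.
Fitting a degree-4 polynomial gives T(k) = 2k^4 + 2k³ - k² + k - 3.
Then T(10) = 21907.

21907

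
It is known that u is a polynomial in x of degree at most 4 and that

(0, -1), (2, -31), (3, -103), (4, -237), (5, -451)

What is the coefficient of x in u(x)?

Write u(x) = ax^4 + bx³ + cx² + dx + e; the 5 given values yield a linear system in the 5 coefficients.
Solving, the leading coefficient vanishes, and u(x) = -3x³ - 4x² + 5x - 1.
The coefficient of x is 5.

5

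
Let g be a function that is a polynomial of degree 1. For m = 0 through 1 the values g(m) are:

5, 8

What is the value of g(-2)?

-1

Write g(m) = am + b; the 2 given values yield a linear system in the 2 coefficients.
Solving, g(m) = 3m + 5.
Then g(-2) = -1.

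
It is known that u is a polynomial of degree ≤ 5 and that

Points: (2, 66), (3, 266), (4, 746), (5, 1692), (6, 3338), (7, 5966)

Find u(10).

23282

First differences: 200, 480, 946, 1646, 2628. Second differences: 280, 466, 700, 982. Third differences: 186, 234, 282. Fourth differences: 48, 48.
Level-4 differences are constant, so u has degree 4.
Fitting a degree-4 polynomial gives u(k) = 2k^4 + 3k³ + 3k² - 2k + 2.
Then u(10) = 23282.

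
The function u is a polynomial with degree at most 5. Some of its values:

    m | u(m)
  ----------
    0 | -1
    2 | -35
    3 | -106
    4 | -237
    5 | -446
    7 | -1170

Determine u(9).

-2422

Write u(m) = am^5 + bm^4 + cm³ + dm² + em + p; the 6 given values yield a linear system in the 6 coefficients.
Solving, the top 2 coefficients vanish, and u(m) = -3m³ - 3m² + m - 1.
Then u(9) = -2422.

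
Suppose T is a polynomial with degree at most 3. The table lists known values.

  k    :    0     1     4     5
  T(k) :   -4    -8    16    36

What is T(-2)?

Write T(k) = ak³ + bk² + ck + d; the 4 given values yield a linear system in the 4 coefficients.
Solving, the leading coefficient vanishes, and T(k) = 3k² - 7k - 4.
Then T(-2) = 22.

22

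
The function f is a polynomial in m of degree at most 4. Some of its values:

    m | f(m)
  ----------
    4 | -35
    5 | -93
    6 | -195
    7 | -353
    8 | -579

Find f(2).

-3

Write f(m) = am^4 + bm³ + cm² + dm + e; the 5 given values yield a linear system in the 5 coefficients.
Solving, the leading coefficient vanishes, and f(m) = -2m³ + 8m² - 8m - 3.
Then f(2) = -3.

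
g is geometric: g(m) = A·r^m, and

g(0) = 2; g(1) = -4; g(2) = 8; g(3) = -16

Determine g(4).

32

Consecutive ratio: -4/2 = -2, and 8/(-4) = -2, so r = -2.
Then A·(-2)^0 = 2 gives A = 2, and g(m) = 2·(-2)^m.
g(4) = 2·(-2)^4 = 32.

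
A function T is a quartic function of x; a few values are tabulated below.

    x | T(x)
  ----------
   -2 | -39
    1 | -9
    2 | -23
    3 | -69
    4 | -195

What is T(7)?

Write T(x) = ax^4 + bx³ + cx² + dx + e; the 5 given values yield a linear system in the 5 coefficients.
Solving, T(x) = -x^4 + 2x³ - 3x² - 4x - 3.
Then T(7) = -1893.

-1893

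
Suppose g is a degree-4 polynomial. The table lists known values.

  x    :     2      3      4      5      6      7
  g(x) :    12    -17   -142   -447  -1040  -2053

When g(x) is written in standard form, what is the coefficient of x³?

0

Write g(x) = ax^4 + bx³ + cx² + dx + e; the 6 given values yield a linear system in the 5 coefficients.
Solving, g(x) = -x^4 + 7x² + x - 2.
The coefficient of x³ is 0.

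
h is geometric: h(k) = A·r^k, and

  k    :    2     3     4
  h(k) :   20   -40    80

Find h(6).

320

Consecutive ratio: -40/20 = -2, and 80/(-40) = -2, so r = -2.
Then A·(-2)^2 = 20 gives A = 5, and h(k) = 5·(-2)^k.
h(6) = 5·(-2)^6 = 320.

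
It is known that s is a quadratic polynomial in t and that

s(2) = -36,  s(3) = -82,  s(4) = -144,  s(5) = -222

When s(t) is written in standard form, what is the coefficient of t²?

First differences: -46, -62, -78. Second differences: -16, -16.
Level-2 differences are constant, so s has degree 2.
Fitting a degree-2 polynomial gives s(t) = -8t² - 6t + 8.
The coefficient of t² is -8.

-8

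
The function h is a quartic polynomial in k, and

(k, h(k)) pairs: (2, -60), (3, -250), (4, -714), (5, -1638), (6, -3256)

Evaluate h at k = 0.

Write h(k) = ak^4 + bk³ + ck² + dk + e; the 5 given values yield a linear system in the 5 coefficients.
Solving, h(k) = -2k^4 - 3k³ - 3k + 2.
Then h(0) = 2.

2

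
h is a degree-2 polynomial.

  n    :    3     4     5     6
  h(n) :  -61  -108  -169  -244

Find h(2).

Write h(n) = an² + bn + c; the 4 given values yield a linear system in the 3 coefficients.
Solving, h(n) = -7n² + 2n - 4.
Then h(2) = -28.

-28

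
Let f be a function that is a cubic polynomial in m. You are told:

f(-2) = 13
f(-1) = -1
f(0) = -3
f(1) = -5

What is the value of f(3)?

Write f(m) = am³ + bm² + cm + d; the 4 given values yield a linear system in the 4 coefficients.
Solving, f(m) = -2m³ - 3.
Then f(3) = -57.

-57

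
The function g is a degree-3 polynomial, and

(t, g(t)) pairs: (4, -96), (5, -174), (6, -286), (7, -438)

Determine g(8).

Write g(t) = at³ + bt² + ct + d; the 4 given values yield a linear system in the 4 coefficients.
Solving, g(t) = -t³ - 2t² + t - 4.
Then g(8) = -636.

-636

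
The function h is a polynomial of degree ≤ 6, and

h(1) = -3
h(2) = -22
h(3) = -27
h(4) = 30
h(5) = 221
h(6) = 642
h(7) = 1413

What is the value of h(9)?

4605

First differences: -19, -5, 57, 191, 421, 771. Second differences: 14, 62, 134, 230, 350. Third differences: 48, 72, 96, 120. Fourth differences: 24, 24, 24.
Level-4 differences are constant, so h has degree 4.
Fitting a degree-4 polynomial gives h(n) = n^4 - 2n³ - 6n² - 2n + 6.
Then h(9) = 4605.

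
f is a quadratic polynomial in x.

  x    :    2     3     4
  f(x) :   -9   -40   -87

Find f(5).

-150

Write f(x) = ax² + bx + c; the 3 given values yield a linear system in the 3 coefficients.
Solving, f(x) = -8x² + 9x + 5.
Then f(5) = -150.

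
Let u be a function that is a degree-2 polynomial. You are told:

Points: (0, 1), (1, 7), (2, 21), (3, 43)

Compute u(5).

Write u(n) = an² + bn + c; the 4 given values yield a linear system in the 3 coefficients.
Solving, u(n) = 4n² + 2n + 1.
Then u(5) = 111.

111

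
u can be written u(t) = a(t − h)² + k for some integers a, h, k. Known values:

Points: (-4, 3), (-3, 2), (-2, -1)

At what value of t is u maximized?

First differences -1, -3; second difference -2 = 2a, so a = -1.
Expanding, the t-coefficient is −2ah = 2h; matching it to the data gives h = -4, and then k = 3.
So u(t) = -1(t + 4)² + 3.
Hence h = -4.

-4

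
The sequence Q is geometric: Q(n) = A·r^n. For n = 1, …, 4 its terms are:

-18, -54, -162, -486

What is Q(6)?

-4374

Consecutive ratio: -54/(-18) = 3, and -162/(-54) = 3, so r = 3.
Then A·3^1 = -18 gives A = -6, and Q(n) = -6·3^n.
Q(6) = -6·3^6 = -4374.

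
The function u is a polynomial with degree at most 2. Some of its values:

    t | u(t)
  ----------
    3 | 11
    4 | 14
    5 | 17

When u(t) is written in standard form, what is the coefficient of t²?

First differences: 3, 3.
Level-1 differences are constant, so u has degree 1.
Fitting a degree-1 polynomial gives u(t) = 3t + 2.
The coefficient of t² is 0.

0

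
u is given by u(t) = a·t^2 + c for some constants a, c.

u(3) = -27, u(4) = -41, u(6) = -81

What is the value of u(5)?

From u(3) = -27 and u(4) = -41: 9a + c = -27 and 16a + c = -41.
Subtracting: 7a = -14, so a = -2; then c = -27 − (-2)·9 = -9.
So u(t) = -2t² − 9, and u(5) = -59.

-59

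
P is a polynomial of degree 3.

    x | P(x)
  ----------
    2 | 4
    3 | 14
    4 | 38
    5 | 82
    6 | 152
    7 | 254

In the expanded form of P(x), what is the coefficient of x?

1

First differences: 10, 24, 44, 70, 102. Second differences: 14, 20, 26, 32. Third differences: 6, 6, 6.
Level-3 differences are constant, so P has degree 3.
Fitting a degree-3 polynomial gives P(x) = x³ - 2x² + x + 2.
The coefficient of x is 1.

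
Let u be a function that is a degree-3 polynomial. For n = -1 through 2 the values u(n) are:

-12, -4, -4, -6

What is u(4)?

8

Write u(n) = an³ + bn² + cn + d; the 4 given values yield a linear system in the 4 coefficients.
Solving, u(n) = n³ - 4n² + 3n - 4.
Then u(4) = 8.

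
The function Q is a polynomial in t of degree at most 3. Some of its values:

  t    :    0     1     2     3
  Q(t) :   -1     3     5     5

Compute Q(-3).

First differences: 4, 2, 0. Second differences: -2, -2.
Level-2 differences are constant, so Q has degree 2.
Fitting a degree-2 polynomial gives Q(t) = -t² + 5t - 1.
Then Q(-3) = -25.

-25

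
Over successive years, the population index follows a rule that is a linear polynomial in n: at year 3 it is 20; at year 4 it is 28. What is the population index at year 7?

52

Write the value at n as g(n).
Write g(n) = an + b; the 2 given values yield a linear system in the 2 coefficients.
Solving, g(n) = 8n - 4.
Then g(7) = 52.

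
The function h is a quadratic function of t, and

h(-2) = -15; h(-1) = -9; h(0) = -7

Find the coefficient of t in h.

Write h(t) = at² + bt + c; the 3 given values yield a linear system in the 3 coefficients.
Solving, h(t) = -2t² - 7.
The coefficient of t is 0.

0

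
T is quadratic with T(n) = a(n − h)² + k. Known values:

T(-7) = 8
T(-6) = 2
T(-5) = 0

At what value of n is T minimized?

-5

First differences -6, -2; second difference 4 = 2a, so a = 2.
Expanding, the n-coefficient is −2ah = -4h; matching it to the data gives h = -5, and then k = 0.
So T(n) = 2(n + 5)² + 0.
Hence h = -5.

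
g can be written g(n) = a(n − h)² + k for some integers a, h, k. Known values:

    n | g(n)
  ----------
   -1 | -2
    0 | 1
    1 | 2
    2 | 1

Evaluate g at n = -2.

First differences 3, 1, -1; second difference -2 = 2a, so a = -1.
Expanding, the n-coefficient is −2ah = 2h; matching it to the data gives h = 1, and then k = 2.
So g(n) = -1(n − 1)² + 2.
g(-2) = -1·(-3)² + 2 = -7.

-7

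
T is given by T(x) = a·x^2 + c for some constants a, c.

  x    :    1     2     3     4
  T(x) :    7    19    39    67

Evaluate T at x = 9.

From T(1) = 7 and T(2) = 19: 1a + c = 7 and 4a + c = 19.
Subtracting: 3a = 12, so a = 4; then c = 7 − 4·1 = 3.
So T(x) = 4x² + 3, and T(9) = 327.

327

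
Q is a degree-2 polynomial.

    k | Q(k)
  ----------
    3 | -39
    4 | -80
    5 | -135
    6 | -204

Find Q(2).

Write Q(k) = ak² + bk + c; the 4 given values yield a linear system in the 3 coefficients.
Solving, Q(k) = -7k² + 8k.
Then Q(2) = -12.

-12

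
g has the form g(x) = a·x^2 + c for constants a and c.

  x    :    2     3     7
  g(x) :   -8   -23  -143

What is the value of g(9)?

-239

From g(2) = -8 and g(3) = -23: 4a + c = -8 and 9a + c = -23.
Subtracting: 5a = -15, so a = -3; then c = -8 − (-3)·4 = 4.
So g(x) = -3x² + 4, and g(9) = -239.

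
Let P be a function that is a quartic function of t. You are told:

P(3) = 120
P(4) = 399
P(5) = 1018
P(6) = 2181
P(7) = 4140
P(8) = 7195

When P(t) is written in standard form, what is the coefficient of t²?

0

First differences: 279, 619, 1163, 1959, 3055. Second differences: 340, 544, 796, 1096. Third differences: 204, 252, 300. Fourth differences: 48, 48.
Level-4 differences are constant, so P has degree 4.
Fitting a degree-4 polynomial gives P(t) = 2t^4 - 2t³ + 3t + 3.
The coefficient of t² is 0.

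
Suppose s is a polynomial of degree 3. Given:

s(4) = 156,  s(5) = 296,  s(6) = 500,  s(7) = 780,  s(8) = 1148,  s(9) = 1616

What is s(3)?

Write s(t) = at³ + bt² + ct + d; the 6 given values yield a linear system in the 4 coefficients.
Solving, s(t) = 2t³ + 2t² - 4.
Then s(3) = 68.

68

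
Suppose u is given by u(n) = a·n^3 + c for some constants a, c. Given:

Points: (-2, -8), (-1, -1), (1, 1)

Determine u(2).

From u(-2) = -8 and u(-1) = -1: -8a + c = -8 and -1a + c = -1.
Subtracting: 7a = 7, so a = 1; then c = -8 − 1·(-8) = 0.
So u(n) = 1n³ + 0, and u(2) = 8.

8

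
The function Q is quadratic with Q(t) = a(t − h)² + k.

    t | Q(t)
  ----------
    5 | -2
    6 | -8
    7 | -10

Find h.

7

First differences -6, -2; second difference 4 = 2a, so a = 2.
Expanding, the t-coefficient is −2ah = -4h; matching it to the data gives h = 7, and then k = -10.
So Q(t) = 2(t − 7)² − 10.
Hence h = 7.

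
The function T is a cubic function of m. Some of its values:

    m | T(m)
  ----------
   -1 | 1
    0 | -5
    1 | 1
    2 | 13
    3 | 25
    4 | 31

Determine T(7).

First differences: -6, 6, 12, 12, 6. Second differences: 12, 6, 0, -6. Third differences: -6, -6, -6.
Level-3 differences are constant, so T has degree 3.
Fitting a degree-3 polynomial gives T(m) = -m³ + 6m² + m - 5.
Then T(7) = -47.

-47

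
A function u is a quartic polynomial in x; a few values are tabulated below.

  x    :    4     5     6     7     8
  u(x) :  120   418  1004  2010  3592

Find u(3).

2

Write u(x) = ax^4 + bx³ + cx² + dx + e; the 5 given values yield a linear system in the 5 coefficients.
Solving, u(x) = x^4 - 7x² - 8x + 8.
Then u(3) = 2.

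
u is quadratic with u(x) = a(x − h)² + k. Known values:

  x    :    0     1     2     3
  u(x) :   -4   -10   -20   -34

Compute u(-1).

First differences -6, -10, -14; second difference -4 = 2a, so a = -2.
Expanding, the x-coefficient is −2ah = 4h; matching it to the data gives h = -1, and then k = -2.
So u(x) = -2(x + 1)² − 2.
u(-1) = -2·0² − 2 = -2.

-2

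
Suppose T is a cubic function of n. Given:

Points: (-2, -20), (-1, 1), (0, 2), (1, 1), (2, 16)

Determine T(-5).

-383

First differences: 21, 1, -1, 15. Second differences: -20, -2, 16. Third differences: 18, 18.
Level-3 differences are constant, so T has degree 3.
Fitting a degree-3 polynomial gives T(n) = 3n³ - n² - 3n + 2.
Then T(-5) = -383.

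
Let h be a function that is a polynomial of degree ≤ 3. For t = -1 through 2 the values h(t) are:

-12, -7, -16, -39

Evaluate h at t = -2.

First differences: 5, -9, -23. Second differences: -14, -14.
Level-2 differences are constant, so h has degree 2.
Fitting a degree-2 polynomial gives h(t) = -7t² - 2t - 7.
Then h(-2) = -31.

-31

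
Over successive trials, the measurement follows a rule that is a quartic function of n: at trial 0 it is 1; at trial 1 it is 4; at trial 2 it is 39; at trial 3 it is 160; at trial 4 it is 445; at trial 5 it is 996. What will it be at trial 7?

Write the value at n as P(n).
First differences: 3, 35, 121, 285, 551. Second differences: 32, 86, 164, 266. Third differences: 54, 78, 102. Fourth differences: 24, 24.
Level-4 differences are constant, so P has degree 4.
Fitting a degree-4 polynomial gives P(n) = n^4 + 3n³ - n + 1.
Then P(7) = 3424.

3424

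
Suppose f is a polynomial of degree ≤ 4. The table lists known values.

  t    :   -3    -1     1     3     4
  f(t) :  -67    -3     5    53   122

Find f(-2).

-22

Write f(t) = at^4 + bt³ + ct² + dt + e; the 5 given values yield a linear system in the 5 coefficients.
Solving, the leading coefficient vanishes, and f(t) = 2t³ - t² + 2t + 2.
Then f(-2) = -22.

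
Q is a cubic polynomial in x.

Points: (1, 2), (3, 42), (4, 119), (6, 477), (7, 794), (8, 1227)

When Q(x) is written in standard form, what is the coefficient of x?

1

Write Q(x) = ax³ + bx² + cx + d; the 6 given values yield a linear system in the 4 coefficients.
Solving, Q(x) = 3x³ - 5x² + x + 3.
The coefficient of x is 1.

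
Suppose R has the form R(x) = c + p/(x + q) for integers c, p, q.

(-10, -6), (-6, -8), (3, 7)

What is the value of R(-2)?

-18

(R(x) − c)(x + q) = p for each data point; the three points give a linear system in c and q, then p follows.
Solving: c = -3, q = 0, p = 30, so R(x) = -3 + 30/(x + 0).
Then R(-2) = -3 + 30/(-2) = -18.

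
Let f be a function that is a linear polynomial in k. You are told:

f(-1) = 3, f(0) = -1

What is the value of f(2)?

-9

Write f(k) = ak + b; the 2 given values yield a linear system in the 2 coefficients.
Solving, f(k) = -4k - 1.
Then f(2) = -9.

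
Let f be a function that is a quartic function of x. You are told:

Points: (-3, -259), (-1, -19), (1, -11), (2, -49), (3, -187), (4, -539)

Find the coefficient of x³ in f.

1

Write f(x) = ax^4 + bx³ + cx² + dx + e; the 6 given values yield a linear system in the 5 coefficients.
Solving, f(x) = -2x^4 + x³ - 6x² + 3x - 7.
The coefficient of x³ is 1.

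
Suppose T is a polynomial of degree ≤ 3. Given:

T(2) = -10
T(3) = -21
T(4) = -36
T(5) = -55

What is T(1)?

-3

First differences: -11, -15, -19. Second differences: -4, -4.
Level-2 differences are constant, so T has degree 2.
Fitting a degree-2 polynomial gives T(k) = -2k² - k.
Then T(1) = -3.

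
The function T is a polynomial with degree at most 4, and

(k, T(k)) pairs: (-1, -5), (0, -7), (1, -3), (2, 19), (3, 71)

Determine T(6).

Write T(k) = ak^4 + bk³ + ck² + dk + e; the 5 given values yield a linear system in the 5 coefficients.
Solving, the leading coefficient vanishes, and T(k) = 2k³ + 3k² - k - 7.
Then T(6) = 527.

527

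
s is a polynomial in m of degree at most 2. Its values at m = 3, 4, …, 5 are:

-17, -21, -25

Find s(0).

First differences: -4, -4.
Level-1 differences are constant, so s has degree 1.
Fitting a degree-1 polynomial gives s(m) = -4m - 5.
Then s(0) = -5.

-5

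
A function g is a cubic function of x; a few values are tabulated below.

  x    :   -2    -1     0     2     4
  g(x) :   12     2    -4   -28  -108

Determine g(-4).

68

Write g(x) = ax³ + bx² + cx + d; the 5 given values yield a linear system in the 4 coefficients.
Solving, g(x) = -x³ - x² - 6x - 4.
Then g(-4) = 68.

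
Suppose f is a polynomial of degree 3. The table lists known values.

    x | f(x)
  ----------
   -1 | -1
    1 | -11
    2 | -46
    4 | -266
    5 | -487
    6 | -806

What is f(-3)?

49

Write f(x) = ax³ + bx² + cx + d; the 6 given values yield a linear system in the 4 coefficients.
Solving, f(x) = -3x³ - 4x² - 2x - 2.
Then f(-3) = 49.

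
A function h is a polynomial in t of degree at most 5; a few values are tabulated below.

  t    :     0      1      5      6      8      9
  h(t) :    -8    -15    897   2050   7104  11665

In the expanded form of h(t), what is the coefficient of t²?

Write h(t) = at^5 + bt^4 + ct³ + dt² + et + p; the 6 given values yield a linear system in the 6 coefficients.
Solving, the leading coefficient vanishes, and h(t) = 2t^4 - t³ - 9t² + t - 8.
The coefficient of t² is -9.

-9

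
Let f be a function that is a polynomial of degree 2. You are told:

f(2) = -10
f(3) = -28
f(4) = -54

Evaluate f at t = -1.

Write f(t) = at² + bt + c; the 3 given values yield a linear system in the 3 coefficients.
Solving, f(t) = -4t² + 2t + 2.
Then f(-1) = -4.

-4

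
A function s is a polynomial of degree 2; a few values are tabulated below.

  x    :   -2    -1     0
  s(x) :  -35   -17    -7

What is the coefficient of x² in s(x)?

-4

Write s(x) = ax² + bx + c; the 3 given values yield a linear system in the 3 coefficients.
Solving, s(x) = -4x² + 6x - 7.
The coefficient of x² is -4.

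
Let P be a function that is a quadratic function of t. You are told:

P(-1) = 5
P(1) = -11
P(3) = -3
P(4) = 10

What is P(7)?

Write P(t) = at² + bt + c; the 4 given values yield a linear system in the 3 coefficients.
Solving, P(t) = 3t² - 8t - 6.
Then P(7) = 85.

85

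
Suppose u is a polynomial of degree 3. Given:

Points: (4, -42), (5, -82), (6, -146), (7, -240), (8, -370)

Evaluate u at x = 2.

First differences: -40, -64, -94, -130. Second differences: -24, -30, -36. Third differences: -6, -6.
Level-3 differences are constant, so u has degree 3.
Fitting a degree-3 polynomial gives u(x) = -x³ + 3x² - 6x - 2.
Then u(2) = -10.

-10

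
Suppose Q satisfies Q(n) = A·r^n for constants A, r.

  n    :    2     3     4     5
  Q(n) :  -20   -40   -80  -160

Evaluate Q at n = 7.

-640

Consecutive ratio: -40/(-20) = 2, and -80/(-40) = 2, so r = 2.
Then A·2^2 = -20 gives A = -5, and Q(n) = -5·2^n.
Q(7) = -5·2^7 = -640.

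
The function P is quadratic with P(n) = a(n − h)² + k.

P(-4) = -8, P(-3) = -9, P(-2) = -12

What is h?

First differences -1, -3; second difference -2 = 2a, so a = -1.
Expanding, the n-coefficient is −2ah = 2h; matching it to the data gives h = -4, and then k = -8.
So P(n) = -1(n + 4)² − 8.
Hence h = -4.

-4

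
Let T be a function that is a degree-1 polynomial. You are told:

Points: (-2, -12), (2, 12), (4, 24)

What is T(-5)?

-30

Write T(n) = an + b; the 3 given values yield a linear system in the 2 coefficients.
Solving, T(n) = 6n.
Then T(-5) = -30.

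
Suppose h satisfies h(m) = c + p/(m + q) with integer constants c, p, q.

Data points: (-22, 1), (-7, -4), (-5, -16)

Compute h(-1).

8

(h(m) − c)(m + q) = p for each data point; the three points give a linear system in c and q, then p follows.
Solving: c = 2, q = 4, p = 18, so h(m) = 2 + 18/(m + 4).
Then h(-1) = 2 + 18/3 = 8.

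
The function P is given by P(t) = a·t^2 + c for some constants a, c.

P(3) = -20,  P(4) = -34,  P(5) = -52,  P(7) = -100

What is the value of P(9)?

-164

From P(3) = -20 and P(4) = -34: 9a + c = -20 and 16a + c = -34.
Subtracting: 7a = -14, so a = -2; then c = -20 − (-2)·9 = -2.
So P(t) = -2t² − 2, and P(9) = -164.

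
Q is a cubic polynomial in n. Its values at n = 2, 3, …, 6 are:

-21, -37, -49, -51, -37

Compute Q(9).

First differences: -16, -12, -2, 14. Second differences: 4, 10, 16. Third differences: 6, 6.
Level-3 differences are constant, so Q has degree 3.
Fitting a degree-3 polynomial gives Q(n) = n³ - 7n² - 1.
Then Q(9) = 161.

161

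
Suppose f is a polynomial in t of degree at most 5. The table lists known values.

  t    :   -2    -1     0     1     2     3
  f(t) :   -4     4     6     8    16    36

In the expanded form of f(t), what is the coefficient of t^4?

0

First differences: 8, 2, 2, 8, 20. Second differences: -6, 0, 6, 12. Third differences: 6, 6, 6.
Level-3 differences are constant, so f has degree 3.
Fitting a degree-3 polynomial gives f(t) = t³ + t + 6.
The coefficient of t^4 is 0.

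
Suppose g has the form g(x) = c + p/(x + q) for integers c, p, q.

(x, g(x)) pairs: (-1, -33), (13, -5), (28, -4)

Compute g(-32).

(g(x) − c)(x + q) = p for each data point; the three points give a linear system in c and q, then p follows.
Solving: c = -3, q = 2, p = -30, so g(x) = -3 − 30/(x + 2).
Then g(-32) = -3 − 30/(-30) = -2.

-2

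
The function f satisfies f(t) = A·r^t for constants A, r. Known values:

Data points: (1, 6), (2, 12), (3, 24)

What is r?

Consecutive ratio: 12/6 = 2, and 24/12 = 2, so r = 2.
Then A·2^1 = 6 gives A = 3, and f(t) = 3·2^t.

2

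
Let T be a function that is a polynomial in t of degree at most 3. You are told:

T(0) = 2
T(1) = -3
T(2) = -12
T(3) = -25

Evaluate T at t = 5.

-63

First differences: -5, -9, -13. Second differences: -4, -4.
Level-2 differences are constant, so T has degree 2.
Fitting a degree-2 polynomial gives T(t) = -2t² - 3t + 2.
Then T(5) = -63.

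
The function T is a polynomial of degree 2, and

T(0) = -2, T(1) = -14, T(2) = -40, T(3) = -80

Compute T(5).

-202

First differences: -12, -26, -40. Second differences: -14, -14.
Level-2 differences are constant, so T has degree 2.
Fitting a degree-2 polynomial gives T(n) = -7n² - 5n - 2.
Then T(5) = -202.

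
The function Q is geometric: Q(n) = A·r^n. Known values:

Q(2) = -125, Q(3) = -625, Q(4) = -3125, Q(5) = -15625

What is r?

Consecutive ratio: -625/(-125) = 5, and -3125/(-625) = 5, so r = 5.
Then A·5^2 = -125 gives A = -5, and Q(n) = -5·5^n.

5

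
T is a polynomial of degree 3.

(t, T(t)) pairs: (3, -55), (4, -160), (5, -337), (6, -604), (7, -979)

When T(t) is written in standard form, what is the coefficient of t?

6

First differences: -105, -177, -267, -375. Second differences: -72, -90, -108. Third differences: -18, -18.
Level-3 differences are constant, so T has degree 3.
Fitting a degree-3 polynomial gives T(t) = -3t³ + 6t + 8.
The coefficient of t is 6.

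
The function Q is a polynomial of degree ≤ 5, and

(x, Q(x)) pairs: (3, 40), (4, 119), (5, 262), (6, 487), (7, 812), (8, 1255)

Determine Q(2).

First differences: 79, 143, 225, 325, 443. Second differences: 64, 82, 100, 118. Third differences: 18, 18, 18.
Level-3 differences are constant, so Q has degree 3.
Fitting a degree-3 polynomial gives Q(x) = 3x³ - 4x² - 4x + 7.
Then Q(2) = 7.

7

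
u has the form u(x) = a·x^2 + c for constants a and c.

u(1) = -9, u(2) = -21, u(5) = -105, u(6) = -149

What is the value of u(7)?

From u(1) = -9 and u(2) = -21: 1a + c = -9 and 4a + c = -21.
Subtracting: 3a = -12, so a = -4; then c = -9 − (-4)·1 = -5.
So u(x) = -4x² − 5, and u(7) = -201.

-201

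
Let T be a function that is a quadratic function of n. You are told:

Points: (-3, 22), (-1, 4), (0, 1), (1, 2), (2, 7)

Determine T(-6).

79

Write T(n) = an² + bn + c; the 5 given values yield a linear system in the 3 coefficients.
Solving, T(n) = 2n² - n + 1.
Then T(-6) = 79.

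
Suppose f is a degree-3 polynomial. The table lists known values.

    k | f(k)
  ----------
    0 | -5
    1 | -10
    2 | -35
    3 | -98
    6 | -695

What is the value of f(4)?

-217

Write f(k) = ak³ + bk² + ck + d; the 5 given values yield a linear system in the 4 coefficients.
Solving, f(k) = -3k³ - k² - k - 5.
Then f(4) = -217.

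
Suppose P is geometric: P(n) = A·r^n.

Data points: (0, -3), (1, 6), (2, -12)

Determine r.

-2

Consecutive ratio: 6/(-3) = -2, and -12/6 = -2, so r = -2.
Then A·(-2)^0 = -3 gives A = -3, and P(n) = -3·(-2)^n.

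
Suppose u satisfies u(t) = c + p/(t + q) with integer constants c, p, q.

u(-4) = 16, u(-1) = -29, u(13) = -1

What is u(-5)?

11

(u(t) − c)(t + q) = p for each data point; the three points give a linear system in c and q, then p follows.
Solving: c = 1, q = 2, p = -30, so u(t) = 1 − 30/(t + 2).
Then u(-5) = 1 − 30/(-3) = 11.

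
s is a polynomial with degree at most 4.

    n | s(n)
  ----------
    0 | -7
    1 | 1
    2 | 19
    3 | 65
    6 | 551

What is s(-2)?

Write s(n) = an^4 + bn³ + cn² + dn + e; the 5 given values yield a linear system in the 5 coefficients.
Solving, the leading coefficient vanishes, and s(n) = 3n³ - 4n² + 9n - 7.
Then s(-2) = -65.

-65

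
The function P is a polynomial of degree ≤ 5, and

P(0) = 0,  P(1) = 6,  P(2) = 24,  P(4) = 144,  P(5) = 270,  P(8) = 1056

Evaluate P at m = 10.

Write P(m) = am^5 + bm^4 + cm³ + dm² + em + p; the 6 given values yield a linear system in the 6 coefficients.
Solving, the top 2 coefficients vanish, and P(m) = 2m³ + 4m.
Then P(10) = 2040.

2040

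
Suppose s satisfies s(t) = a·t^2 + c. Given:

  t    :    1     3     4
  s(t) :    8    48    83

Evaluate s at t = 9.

From s(1) = 8 and s(3) = 48: 1a + c = 8 and 9a + c = 48.
Subtracting: 8a = 40, so a = 5; then c = 8 − 5·1 = 3.
So s(t) = 5t² + 3, and s(9) = 408.

408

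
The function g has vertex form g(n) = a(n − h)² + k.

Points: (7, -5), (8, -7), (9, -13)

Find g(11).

First differences -2, -6; second difference -4 = 2a, so a = -2.
Expanding, the n-coefficient is −2ah = 4h; matching it to the data gives h = 7, and then k = -5.
So g(n) = -2(n − 7)² − 5.
g(11) = -2·4² − 5 = -37.

-37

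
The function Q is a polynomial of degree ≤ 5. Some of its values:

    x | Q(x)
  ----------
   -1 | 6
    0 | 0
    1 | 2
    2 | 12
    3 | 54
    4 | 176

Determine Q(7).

1862

First differences: -6, 2, 10, 42, 122. Second differences: 8, 8, 32, 80. Third differences: 0, 24, 48. Fourth differences: 24, 24.
Level-4 differences are constant, so Q has degree 4.
Fitting a degree-4 polynomial gives Q(x) = x^4 - 2x³ + 3x².
Then Q(7) = 1862.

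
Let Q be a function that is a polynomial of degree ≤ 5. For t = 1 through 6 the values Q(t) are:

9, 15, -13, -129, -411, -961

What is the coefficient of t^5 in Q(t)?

0

First differences: 6, -28, -116, -282, -550. Second differences: -34, -88, -166, -268. Third differences: -54, -78, -102. Fourth differences: -24, -24.
Level-4 differences are constant, so Q has degree 4.
Fitting a degree-4 polynomial gives Q(t) = -t^4 + t³ + 2t² + 8t - 1.
The coefficient of t^5 is 0.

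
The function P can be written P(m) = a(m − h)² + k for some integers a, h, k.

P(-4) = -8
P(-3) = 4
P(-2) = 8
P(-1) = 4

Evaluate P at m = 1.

First differences 12, 4, -4; second difference -8 = 2a, so a = -4.
Expanding, the m-coefficient is −2ah = 8h; matching it to the data gives h = -2, and then k = 8.
So P(m) = -4(m + 2)² + 8.
P(1) = -4·3² + 8 = -28.

-28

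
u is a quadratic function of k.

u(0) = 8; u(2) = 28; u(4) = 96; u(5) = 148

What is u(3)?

56

Write u(k) = ak² + bk + c; the 4 given values yield a linear system in the 3 coefficients.
Solving, u(k) = 6k² - 2k + 8.
Then u(3) = 56.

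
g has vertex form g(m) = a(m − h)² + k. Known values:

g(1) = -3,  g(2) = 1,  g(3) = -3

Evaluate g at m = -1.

-35

First differences 4, -4; second difference -8 = 2a, so a = -4.
Expanding, the m-coefficient is −2ah = 8h; matching it to the data gives h = 2, and then k = 1.
So g(m) = -4(m − 2)² + 1.
g(-1) = -4·(-3)² + 1 = -35.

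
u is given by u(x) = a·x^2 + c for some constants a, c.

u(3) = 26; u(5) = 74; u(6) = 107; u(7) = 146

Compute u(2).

From u(3) = 26 and u(5) = 74: 9a + c = 26 and 25a + c = 74.
Subtracting: 16a = 48, so a = 3; then c = 26 − 3·9 = -1.
So u(x) = 3x² − 1, and u(2) = 11.

11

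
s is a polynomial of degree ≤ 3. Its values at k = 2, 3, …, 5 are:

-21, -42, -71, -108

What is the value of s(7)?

-206

First differences: -21, -29, -37. Second differences: -8, -8.
Level-2 differences are constant, so s has degree 2.
Fitting a degree-2 polynomial gives s(k) = -4k² - k - 3.
Then s(7) = -206.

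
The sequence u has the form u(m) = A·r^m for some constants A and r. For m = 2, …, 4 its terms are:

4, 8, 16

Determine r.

Consecutive ratio: 8/4 = 2, and 16/8 = 2, so r = 2.
Then A·2^2 = 4 gives A = 1, and u(m) = 1·2^m.

2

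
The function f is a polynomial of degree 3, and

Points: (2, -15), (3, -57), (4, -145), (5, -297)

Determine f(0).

Write f(t) = at³ + bt² + ct + d; the 4 given values yield a linear system in the 4 coefficients.
Solving, f(t) = -3t³ + 4t² - 5t + 3.
Then f(0) = 3.

3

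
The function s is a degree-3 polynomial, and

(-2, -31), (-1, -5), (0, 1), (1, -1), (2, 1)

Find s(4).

65

First differences: 26, 6, -2, 2. Second differences: -20, -8, 4. Third differences: 12, 12.
Level-3 differences are constant, so s has degree 3.
Fitting a degree-3 polynomial gives s(k) = 2k³ - 4k² + 1.
Then s(4) = 65.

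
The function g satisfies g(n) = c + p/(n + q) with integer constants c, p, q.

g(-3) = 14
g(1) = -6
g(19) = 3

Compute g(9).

2

(g(n) − c)(n + q) = p for each data point; the three points give a linear system in c and q, then p follows.
Solving: c = 4, q = 1, p = -20, so g(n) = 4 − 20/(n + 1).
Then g(9) = 4 − 20/10 = 2.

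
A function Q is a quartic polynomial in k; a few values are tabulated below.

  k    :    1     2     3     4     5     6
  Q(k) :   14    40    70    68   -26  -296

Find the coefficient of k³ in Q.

4

First differences: 26, 30, -2, -94, -270. Second differences: 4, -32, -92, -176. Third differences: -36, -60, -84. Fourth differences: -24, -24.
Level-4 differences are constant, so Q has degree 4.
Fitting a degree-4 polynomial gives Q(k) = -k^4 + 4k³ + 3k² + 4k + 4.
The coefficient of k³ is 4.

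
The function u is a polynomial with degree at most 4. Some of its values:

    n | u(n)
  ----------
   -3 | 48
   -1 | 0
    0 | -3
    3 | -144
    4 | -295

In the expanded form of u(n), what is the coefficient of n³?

Write u(n) = an^4 + bn³ + cn² + dn + e; the 5 given values yield a linear system in the 5 coefficients.
Solving, the leading coefficient vanishes, and u(n) = -3n³ - 5n² - 5n - 3.
The coefficient of n³ is -3.

-3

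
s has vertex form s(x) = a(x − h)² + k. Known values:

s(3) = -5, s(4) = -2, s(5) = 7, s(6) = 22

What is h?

First differences 3, 9, 15; second difference 6 = 2a, so a = 3.
Expanding, the x-coefficient is −2ah = -6h; matching it to the data gives h = 3, and then k = -5.
So s(x) = 3(x − 3)² − 5.
Hence h = 3.

3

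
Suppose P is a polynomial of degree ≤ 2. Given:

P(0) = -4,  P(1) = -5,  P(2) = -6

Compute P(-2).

-2

First differences: -1, -1.
Level-1 differences are constant, so P has degree 1.
Fitting a degree-1 polynomial gives P(t) = -t - 4.
Then P(-2) = -2.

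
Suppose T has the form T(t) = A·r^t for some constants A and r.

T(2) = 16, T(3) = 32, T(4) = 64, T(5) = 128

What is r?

2

Consecutive ratio: 32/16 = 2, and 64/32 = 2, so r = 2.
Then A·2^2 = 16 gives A = 4, and T(t) = 4·2^t.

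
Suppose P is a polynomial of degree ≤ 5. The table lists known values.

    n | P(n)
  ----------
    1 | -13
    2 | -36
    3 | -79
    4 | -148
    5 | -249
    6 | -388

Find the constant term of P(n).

-4

First differences: -23, -43, -69, -101, -139. Second differences: -20, -26, -32, -38. Third differences: -6, -6, -6.
Level-3 differences are constant, so P has degree 3.
Fitting a degree-3 polynomial gives P(n) = -n³ - 4n² - 4n - 4.
The constant term is P(0) = -4.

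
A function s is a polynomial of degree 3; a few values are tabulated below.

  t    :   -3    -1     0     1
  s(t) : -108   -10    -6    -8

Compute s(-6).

Write s(t) = at³ + bt² + ct + d; the 4 given values yield a linear system in the 4 coefficients.
Solving, s(t) = 3t³ - 3t² - 2t - 6.
Then s(-6) = -750.

-750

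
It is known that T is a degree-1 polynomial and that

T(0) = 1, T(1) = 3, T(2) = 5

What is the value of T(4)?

First differences: 2, 2.
Level-1 differences are constant, so T has degree 1.
Fitting a degree-1 polynomial gives T(k) = 2k + 1.
Then T(4) = 9.

9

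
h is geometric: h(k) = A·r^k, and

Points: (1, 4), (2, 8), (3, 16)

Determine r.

Consecutive ratio: 8/4 = 2, and 16/8 = 2, so r = 2.
Then A·2^1 = 4 gives A = 2, and h(k) = 2·2^k.

2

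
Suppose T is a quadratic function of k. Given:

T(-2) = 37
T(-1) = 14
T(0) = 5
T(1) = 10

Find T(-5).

First differences: -23, -9, 5. Second differences: 14, 14.
Level-2 differences are constant, so T has degree 2.
Fitting a degree-2 polynomial gives T(k) = 7k² - 2k + 5.
Then T(-5) = 190.

190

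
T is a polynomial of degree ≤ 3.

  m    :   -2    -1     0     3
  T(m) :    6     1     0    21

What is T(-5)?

45

Write T(m) = am³ + bm² + cm + d; the 4 given values yield a linear system in the 4 coefficients.
Solving, the leading coefficient vanishes, and T(m) = 2m² + m.
Then T(-5) = 45.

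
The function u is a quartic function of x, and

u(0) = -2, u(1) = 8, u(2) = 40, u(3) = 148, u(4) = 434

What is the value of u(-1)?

4

Write u(x) = ax^4 + bx³ + cx² + dx + e; the 5 given values yield a linear system in the 5 coefficients.
Solving, u(x) = 2x^4 - 3x³ + 6x² + 5x - 2.
Then u(-1) = 4.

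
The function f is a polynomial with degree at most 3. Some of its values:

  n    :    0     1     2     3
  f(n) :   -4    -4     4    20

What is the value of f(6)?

Write f(n) = an³ + bn² + cn + d; the 4 given values yield a linear system in the 4 coefficients.
Solving, the leading coefficient vanishes, and f(n) = 4n² - 4n - 4.
Then f(6) = 116.

116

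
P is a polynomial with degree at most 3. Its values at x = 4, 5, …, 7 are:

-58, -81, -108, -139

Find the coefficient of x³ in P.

0

Write P(x) = ax³ + bx² + cx + d; the 4 given values yield a linear system in the 4 coefficients.
Solving, the leading coefficient vanishes, and P(x) = -2x² - 5x - 6.
The coefficient of x³ is 0.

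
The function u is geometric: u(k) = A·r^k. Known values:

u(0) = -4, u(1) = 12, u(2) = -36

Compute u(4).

Consecutive ratio: 12/(-4) = -3, and -36/12 = -3, so r = -3.
Then A·(-3)^0 = -4 gives A = -4, and u(k) = -4·(-3)^k.
u(4) = -4·(-3)^4 = -324.

-324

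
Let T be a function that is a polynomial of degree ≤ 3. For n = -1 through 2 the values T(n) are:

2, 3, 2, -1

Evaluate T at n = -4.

-13

First differences: 1, -1, -3. Second differences: -2, -2.
Level-2 differences are constant, so T has degree 2.
Fitting a degree-2 polynomial gives T(n) = -n² + 3.
Then T(-4) = -13.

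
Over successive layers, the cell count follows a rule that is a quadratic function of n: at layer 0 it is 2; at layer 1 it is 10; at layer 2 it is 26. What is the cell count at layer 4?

82

Write the value at n as f(n).
Write f(n) = an² + bn + c; the 3 given values yield a linear system in the 3 coefficients.
Solving, f(n) = 4n² + 4n + 2.
Then f(4) = 82.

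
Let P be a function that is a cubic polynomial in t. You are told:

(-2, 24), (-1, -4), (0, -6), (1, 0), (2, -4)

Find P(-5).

First differences: -28, -2, 6, -4. Second differences: 26, 8, -10. Third differences: -18, -18.
Level-3 differences are constant, so P has degree 3.
Fitting a degree-3 polynomial gives P(t) = -3t³ + 4t² + 5t - 6.
Then P(-5) = 444.

444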